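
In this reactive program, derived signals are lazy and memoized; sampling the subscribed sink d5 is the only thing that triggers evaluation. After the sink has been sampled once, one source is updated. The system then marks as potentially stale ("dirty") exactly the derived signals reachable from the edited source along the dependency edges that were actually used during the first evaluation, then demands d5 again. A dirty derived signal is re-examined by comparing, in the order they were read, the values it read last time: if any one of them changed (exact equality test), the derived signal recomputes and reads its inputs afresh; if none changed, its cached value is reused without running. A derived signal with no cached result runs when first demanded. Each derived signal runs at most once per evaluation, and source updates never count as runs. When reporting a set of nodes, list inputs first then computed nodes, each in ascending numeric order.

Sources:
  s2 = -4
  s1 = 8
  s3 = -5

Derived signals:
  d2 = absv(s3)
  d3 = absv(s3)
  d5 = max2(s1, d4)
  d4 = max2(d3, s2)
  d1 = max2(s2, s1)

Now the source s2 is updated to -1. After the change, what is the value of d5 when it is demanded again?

Demanding d5 again yields 8.
Note the absorption at d4: it re-runs yet its value is the same, leaving the output's value untouched.

First demand of the output computes:
  d3 = absv(-5) = 5
  d4 = max2(5, -4) = 5
  d5 = max2(8, 5) = 8

After the edit, cleaning proceeds:
  d4: a read changed (s2 -4->-1) — executes, giving 5 — identical to its old value.
  d5: dirty, but its reads are unchanged (s1 unchanged, d4 unchanged); cached 8 stands.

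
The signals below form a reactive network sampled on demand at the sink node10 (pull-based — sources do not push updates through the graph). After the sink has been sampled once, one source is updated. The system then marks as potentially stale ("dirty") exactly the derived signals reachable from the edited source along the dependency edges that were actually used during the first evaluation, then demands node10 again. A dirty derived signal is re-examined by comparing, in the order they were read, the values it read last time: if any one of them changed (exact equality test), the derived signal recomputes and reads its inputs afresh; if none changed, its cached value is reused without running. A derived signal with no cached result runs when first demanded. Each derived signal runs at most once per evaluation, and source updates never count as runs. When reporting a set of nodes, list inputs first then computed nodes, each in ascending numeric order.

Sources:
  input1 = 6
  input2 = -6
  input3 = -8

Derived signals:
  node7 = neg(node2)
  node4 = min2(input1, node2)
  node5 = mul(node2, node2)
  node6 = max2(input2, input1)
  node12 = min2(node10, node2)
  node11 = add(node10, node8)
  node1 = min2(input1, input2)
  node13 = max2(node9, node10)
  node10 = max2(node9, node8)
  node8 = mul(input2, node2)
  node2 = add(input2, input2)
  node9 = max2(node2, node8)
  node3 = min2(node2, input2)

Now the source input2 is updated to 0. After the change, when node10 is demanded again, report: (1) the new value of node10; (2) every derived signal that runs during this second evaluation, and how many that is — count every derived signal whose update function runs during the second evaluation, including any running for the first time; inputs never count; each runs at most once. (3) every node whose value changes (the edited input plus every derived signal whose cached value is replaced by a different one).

Initial pass — values computed on the first demand:
  node2 = add(-6, -6) = -12
  node8 = mul(-6, -12) = 72
  node9 = max2(-12, 72) = 72
  node10 = max2(72, 72) = 72

Second demand — change propagation:
  node2: re-runs because input2 -6->0; input2 -6->0; new result 0.
  node8: re-runs because input2 -6->0; node2 -12->0; new result 0.
  node9: re-runs because node2 -12->0; node8 72->0; new result 0.
  node10: re-runs because node9 72->0; node8 72->0; new result 0.

node10 now evaluates to 0.
Run set: node2, node8, node9, node10 (4 run).
Changed values: input2, node2, node8, node9, node10.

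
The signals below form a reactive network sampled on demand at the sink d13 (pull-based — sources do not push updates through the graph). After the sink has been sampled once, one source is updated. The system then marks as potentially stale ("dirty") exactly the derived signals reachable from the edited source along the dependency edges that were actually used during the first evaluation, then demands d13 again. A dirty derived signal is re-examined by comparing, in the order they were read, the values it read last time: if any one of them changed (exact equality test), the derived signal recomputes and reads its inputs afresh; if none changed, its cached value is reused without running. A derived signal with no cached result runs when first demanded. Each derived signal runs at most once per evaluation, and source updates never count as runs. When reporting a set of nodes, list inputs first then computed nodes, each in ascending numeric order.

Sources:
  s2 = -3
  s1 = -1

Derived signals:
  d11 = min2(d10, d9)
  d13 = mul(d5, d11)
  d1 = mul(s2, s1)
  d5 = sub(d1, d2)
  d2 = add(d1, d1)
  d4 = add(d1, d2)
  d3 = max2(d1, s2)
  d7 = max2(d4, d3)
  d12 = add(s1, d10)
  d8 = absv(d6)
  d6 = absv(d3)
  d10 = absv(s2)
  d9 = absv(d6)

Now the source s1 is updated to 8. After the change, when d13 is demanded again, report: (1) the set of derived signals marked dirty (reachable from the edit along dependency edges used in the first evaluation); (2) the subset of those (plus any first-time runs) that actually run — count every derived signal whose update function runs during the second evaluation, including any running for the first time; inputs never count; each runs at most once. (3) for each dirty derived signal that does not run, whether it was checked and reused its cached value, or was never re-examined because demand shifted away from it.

Initial pass — values computed on the first demand:
  d1 = mul(-3, -1) = 3
  d2 = add(3, 3) = 6
  d3 = max2(3, -3) = 3
  d5 = sub(3, 6) = -3
  d6 = absv(3) = 3
  d9 = absv(3) = 3
  d10 = absv(-3) = 3
  d11 = min2(3, 3) = 3
  d13 = mul(-3, 3) = -9

Second demand — change propagation:
  d1: re-runs because s1 -1->8; new result -24.
  d2: re-runs because d1 3->-24; d1 3->-24; new result -48.
  d3: re-runs because d1 3->-24; new result -3.
  d5: re-runs because d1 3->-24; d2 6->-48; new result 24.
  d6: re-runs because d3 3->-3; new result 3 (unchanged).
  d9: re-examined; everything it read last time is the same (d6 unchanged) — cache 3 kept, no run.
  d11: re-examined; everything it read last time is the same (d10 unchanged, d9 unchanged) — cache 3 kept, no run.
  d13: re-runs because d5 -3->24; new result 72.

The important point: at d9 every value read last time is unchanged, so the dirty flag clears without a run.

Dirty set: d1, d2, d3, d5, d6, d9, d11, d13.
Run set: d1, d2, d3, d5, d6, d13 (6 run).
Re-examined without running (cache reused): d9, d11.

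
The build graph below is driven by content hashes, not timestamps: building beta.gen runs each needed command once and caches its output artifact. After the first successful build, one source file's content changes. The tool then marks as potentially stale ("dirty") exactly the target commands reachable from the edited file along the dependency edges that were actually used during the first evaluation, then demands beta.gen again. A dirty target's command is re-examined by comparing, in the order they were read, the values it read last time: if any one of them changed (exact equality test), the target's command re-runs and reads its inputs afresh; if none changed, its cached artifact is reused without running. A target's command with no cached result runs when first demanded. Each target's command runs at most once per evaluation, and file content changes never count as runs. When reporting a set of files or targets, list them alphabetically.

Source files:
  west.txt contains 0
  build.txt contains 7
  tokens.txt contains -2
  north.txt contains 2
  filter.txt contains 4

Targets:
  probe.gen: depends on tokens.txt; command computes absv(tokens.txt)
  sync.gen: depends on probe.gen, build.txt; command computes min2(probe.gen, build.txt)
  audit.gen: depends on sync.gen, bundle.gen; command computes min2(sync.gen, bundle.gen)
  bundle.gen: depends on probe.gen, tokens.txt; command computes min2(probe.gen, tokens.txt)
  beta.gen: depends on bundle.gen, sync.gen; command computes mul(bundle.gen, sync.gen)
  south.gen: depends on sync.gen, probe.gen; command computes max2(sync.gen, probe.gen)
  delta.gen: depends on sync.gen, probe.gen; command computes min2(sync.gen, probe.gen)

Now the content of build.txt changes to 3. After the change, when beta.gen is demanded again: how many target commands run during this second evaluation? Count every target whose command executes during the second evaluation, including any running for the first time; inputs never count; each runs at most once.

Run set: sync.gen (1 run).
The important point: sync.gen recomputes to an identical value, and the output ends up unchanged.

Initial pass — values computed on the first demand:
  probe.gen = absv(-2) = 2
  bundle.gen = min2(2, -2) = -2
  sync.gen = min2(2, 7) = 2
  beta.gen = mul(-2, 2) = -4

Second demand — change propagation:
  sync.gen: re-runs because build.txt 7->3; new result 2 (unchanged).
  beta.gen: re-examined; everything it read last time is the same (bundle.gen unchanged, sync.gen unchanged) — cache -4 kept, no run.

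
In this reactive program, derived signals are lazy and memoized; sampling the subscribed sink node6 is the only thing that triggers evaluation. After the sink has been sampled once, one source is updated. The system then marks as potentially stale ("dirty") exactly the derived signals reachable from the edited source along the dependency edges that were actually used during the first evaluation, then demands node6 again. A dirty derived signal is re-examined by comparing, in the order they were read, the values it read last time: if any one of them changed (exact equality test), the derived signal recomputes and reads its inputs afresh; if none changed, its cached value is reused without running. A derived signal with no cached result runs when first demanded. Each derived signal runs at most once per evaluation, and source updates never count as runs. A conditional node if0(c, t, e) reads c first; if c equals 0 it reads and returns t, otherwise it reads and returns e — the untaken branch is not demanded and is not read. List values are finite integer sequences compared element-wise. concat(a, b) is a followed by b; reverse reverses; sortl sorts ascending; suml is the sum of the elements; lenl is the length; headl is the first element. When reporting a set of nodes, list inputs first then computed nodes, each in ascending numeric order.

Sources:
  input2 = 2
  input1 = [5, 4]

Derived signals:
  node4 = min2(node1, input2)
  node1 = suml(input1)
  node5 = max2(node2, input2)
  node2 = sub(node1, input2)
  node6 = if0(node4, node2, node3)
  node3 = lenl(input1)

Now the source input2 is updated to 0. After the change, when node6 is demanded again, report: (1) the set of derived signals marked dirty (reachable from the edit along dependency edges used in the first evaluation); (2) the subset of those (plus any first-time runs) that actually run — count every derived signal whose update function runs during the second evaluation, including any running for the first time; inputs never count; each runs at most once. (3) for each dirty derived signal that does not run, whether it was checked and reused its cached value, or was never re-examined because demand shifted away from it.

The edit dirties: node4, node6.
3 derived signals run: node2, node4, node6.
No dirty derived signal escaped a run.
Note the branch switch — node2 had no cache and runs now for the first time.

First demand of the output computes:
  node1 = suml([5, 4]) = 9
  node3 = lenl([5, 4]) = 2
  node4 = min2(9, 2) = 2
  node6 = if0(node4=2 -> else branch node3) = 2

After the edit, cleaning proceeds:
  node2: had never run; runs now, result 9.
  node4: a read changed (input2 2->0) — executes, giving 0.
  node6: a read changed (node4 2->0) — executes, giving 9.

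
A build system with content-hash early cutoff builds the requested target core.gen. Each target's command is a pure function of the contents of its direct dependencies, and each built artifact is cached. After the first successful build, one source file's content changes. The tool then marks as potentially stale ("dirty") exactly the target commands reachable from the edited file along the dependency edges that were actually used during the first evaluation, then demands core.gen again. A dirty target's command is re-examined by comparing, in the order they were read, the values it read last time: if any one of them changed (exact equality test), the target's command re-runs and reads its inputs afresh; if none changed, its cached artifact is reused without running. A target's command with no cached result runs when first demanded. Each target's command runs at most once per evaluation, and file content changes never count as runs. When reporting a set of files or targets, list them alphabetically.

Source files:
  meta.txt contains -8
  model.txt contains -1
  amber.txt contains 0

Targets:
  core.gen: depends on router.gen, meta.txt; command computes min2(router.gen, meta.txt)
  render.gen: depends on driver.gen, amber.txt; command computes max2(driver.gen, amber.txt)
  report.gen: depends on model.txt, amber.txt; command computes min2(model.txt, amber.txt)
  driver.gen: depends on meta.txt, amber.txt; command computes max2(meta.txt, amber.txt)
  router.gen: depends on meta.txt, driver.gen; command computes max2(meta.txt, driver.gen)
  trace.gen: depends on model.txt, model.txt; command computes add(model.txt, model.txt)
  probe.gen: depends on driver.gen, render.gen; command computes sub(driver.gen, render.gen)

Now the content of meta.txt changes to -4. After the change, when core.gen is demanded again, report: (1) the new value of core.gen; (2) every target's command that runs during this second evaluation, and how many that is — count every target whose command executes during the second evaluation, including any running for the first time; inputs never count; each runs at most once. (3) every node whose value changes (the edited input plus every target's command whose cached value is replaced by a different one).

First evaluation (everything demanded from the output):
  driver.gen = max2(-8, 0) = 0
  router.gen = max2(-8, 0) = 0
  core.gen = min2(0, -8) = -8

Propagation after the edit:
  driver.gen: runs — meta.txt -8->-4; result 0 (same value as before).
  router.gen: runs — meta.txt -8->-4; result 0 (same value as before).
  core.gen: runs — meta.txt -8->-4; result -4.

New value of core.gen: -4.
Target commands that run: core.gen, driver.gen, router.gen — 3 in total.
Values that change: core.gen, meta.txt.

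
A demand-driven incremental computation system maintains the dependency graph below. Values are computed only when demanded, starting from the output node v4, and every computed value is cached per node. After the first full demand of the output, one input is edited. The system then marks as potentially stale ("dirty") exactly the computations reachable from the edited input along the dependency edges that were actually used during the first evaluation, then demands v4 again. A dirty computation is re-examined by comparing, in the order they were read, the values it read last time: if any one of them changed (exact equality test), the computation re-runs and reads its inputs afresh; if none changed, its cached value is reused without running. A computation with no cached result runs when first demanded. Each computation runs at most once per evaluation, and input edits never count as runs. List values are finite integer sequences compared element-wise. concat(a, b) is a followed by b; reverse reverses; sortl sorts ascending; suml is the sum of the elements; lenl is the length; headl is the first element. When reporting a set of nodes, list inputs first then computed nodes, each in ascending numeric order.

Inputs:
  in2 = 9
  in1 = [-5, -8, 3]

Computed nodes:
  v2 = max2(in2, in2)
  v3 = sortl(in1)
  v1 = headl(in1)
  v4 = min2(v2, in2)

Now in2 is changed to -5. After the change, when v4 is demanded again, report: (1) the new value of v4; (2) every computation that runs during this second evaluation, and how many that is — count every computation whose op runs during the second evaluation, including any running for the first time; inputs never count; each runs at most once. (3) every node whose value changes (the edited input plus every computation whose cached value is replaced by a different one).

First evaluation (everything demanded from the output):
  v2 = max2(9, 9) = 9
  v4 = min2(9, 9) = 9

Propagation after the edit:
  v2: runs — in2 9->-5; in2 9->-5; result -5.
  v4: runs — v2 9->-5; in2 9->-5; result -5.

New value of v4: -5.
Computations that run: v2, v4 — 2 in total.
Values that change: in2, v2, v4.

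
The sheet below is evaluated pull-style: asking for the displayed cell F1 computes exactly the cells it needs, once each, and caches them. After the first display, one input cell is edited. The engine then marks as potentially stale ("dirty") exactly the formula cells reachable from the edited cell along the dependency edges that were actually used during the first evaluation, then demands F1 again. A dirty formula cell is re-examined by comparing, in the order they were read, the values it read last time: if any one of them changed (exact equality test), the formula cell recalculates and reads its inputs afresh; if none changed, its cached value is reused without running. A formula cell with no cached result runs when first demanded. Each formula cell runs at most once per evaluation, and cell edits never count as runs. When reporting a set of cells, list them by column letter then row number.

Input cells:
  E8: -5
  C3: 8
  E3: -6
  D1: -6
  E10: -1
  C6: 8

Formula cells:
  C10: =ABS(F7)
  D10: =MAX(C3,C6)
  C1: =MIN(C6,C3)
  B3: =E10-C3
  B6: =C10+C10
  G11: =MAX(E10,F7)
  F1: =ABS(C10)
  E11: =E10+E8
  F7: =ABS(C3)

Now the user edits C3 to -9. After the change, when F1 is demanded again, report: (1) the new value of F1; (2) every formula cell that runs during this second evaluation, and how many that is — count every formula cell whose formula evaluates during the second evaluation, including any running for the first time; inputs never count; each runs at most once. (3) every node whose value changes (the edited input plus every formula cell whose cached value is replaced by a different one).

Demanding F1 again yields 9.
3 formula cells run: C10, F1, F7.
The nodes whose values change: C3, C10, F1, F7.

First demand of the output computes:
  F7 = ABS(8) = 8
  C10 = ABS(8) = 8
  F1 = ABS(8) = 8

After the edit, cleaning proceeds:
  F7: a read changed (C3 8->-9) — executes, giving 9.
  C10: a read changed (F7 8->9) — executes, giving 9.
  F1: a read changed (C10 8->9) — executes, giving 9.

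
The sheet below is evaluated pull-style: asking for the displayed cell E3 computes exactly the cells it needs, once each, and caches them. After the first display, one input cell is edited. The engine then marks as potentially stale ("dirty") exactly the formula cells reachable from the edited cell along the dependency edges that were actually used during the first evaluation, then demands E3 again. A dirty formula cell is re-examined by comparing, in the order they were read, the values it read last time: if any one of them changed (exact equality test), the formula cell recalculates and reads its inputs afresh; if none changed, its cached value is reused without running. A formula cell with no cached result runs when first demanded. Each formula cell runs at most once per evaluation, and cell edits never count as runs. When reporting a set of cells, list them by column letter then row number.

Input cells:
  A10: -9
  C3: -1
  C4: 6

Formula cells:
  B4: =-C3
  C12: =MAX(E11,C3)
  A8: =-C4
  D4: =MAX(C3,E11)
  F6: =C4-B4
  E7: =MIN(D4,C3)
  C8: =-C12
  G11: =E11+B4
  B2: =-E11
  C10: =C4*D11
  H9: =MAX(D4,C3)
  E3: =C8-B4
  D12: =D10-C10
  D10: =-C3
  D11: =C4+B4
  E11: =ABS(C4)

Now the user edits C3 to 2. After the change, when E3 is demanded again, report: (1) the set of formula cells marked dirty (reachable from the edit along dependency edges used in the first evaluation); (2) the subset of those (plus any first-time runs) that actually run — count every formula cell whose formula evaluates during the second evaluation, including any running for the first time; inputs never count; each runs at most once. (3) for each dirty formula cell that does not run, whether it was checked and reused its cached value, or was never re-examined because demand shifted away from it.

First demand of the output computes:
  B4 = -(-1) = 1
  E11 = ABS(6) = 6
  C12 = MAX(6, -1) = 6
  C8 = -(6) = -6
  E3 = -6 - 1 = -7

After the edit, cleaning proceeds:
  B4: a read changed (C3 -1->2) — executes, giving -2.
  C12: a read changed (C3 -1->2) — executes, giving 6 — identical to its old value.
  C8: dirty, but its reads are unchanged (C12 unchanged); cached -6 stands.
  E3: a read changed (B4 1->-2) — executes, giving -4.

Note where the cutoff bites: C8 is checked, finds nothing changed, and keeps its cache.

The edit dirties: B4, C8, C12, E3.
3 formula cells run: B4, C12, E3.
Cache hits after checking: C8.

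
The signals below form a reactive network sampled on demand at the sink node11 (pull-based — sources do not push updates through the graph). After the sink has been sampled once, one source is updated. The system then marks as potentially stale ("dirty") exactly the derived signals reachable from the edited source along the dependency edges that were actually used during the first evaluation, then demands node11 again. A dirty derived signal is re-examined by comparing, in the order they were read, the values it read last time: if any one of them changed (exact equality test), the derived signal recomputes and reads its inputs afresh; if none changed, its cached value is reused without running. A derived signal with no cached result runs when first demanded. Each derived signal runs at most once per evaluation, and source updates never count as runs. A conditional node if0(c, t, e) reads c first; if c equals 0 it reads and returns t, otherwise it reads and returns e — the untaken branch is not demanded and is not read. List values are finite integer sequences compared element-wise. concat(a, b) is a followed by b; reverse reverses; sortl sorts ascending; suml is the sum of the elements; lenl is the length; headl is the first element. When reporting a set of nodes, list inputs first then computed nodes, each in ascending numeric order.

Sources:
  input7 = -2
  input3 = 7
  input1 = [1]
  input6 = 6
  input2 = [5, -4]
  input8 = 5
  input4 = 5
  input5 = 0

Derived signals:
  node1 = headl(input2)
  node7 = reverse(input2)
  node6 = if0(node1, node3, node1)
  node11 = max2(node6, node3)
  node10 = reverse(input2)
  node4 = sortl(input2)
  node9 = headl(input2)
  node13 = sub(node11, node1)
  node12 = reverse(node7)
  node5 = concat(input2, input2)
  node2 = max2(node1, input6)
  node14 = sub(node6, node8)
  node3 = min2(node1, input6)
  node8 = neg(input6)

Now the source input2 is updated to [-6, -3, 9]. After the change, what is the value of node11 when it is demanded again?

node11 now evaluates to -6.

Initial pass — values computed on the first demand:
  node1 = headl([5, -4]) = 5
  node3 = min2(5, 6) = 5
  node6 = if0(node1=5 -> else branch node1) = 5
  node11 = max2(5, 5) = 5

Second demand — change propagation:
  node1: re-runs because input2 [5, -4]->[-6, -3, 9]; new result -6.
  node3: re-runs because node1 5->-6; new result -6.
  node6: re-runs because node1 5->-6; node1 5->-6; new result -6.
  node11: re-runs because node6 5->-6; node3 5->-6; new result -6.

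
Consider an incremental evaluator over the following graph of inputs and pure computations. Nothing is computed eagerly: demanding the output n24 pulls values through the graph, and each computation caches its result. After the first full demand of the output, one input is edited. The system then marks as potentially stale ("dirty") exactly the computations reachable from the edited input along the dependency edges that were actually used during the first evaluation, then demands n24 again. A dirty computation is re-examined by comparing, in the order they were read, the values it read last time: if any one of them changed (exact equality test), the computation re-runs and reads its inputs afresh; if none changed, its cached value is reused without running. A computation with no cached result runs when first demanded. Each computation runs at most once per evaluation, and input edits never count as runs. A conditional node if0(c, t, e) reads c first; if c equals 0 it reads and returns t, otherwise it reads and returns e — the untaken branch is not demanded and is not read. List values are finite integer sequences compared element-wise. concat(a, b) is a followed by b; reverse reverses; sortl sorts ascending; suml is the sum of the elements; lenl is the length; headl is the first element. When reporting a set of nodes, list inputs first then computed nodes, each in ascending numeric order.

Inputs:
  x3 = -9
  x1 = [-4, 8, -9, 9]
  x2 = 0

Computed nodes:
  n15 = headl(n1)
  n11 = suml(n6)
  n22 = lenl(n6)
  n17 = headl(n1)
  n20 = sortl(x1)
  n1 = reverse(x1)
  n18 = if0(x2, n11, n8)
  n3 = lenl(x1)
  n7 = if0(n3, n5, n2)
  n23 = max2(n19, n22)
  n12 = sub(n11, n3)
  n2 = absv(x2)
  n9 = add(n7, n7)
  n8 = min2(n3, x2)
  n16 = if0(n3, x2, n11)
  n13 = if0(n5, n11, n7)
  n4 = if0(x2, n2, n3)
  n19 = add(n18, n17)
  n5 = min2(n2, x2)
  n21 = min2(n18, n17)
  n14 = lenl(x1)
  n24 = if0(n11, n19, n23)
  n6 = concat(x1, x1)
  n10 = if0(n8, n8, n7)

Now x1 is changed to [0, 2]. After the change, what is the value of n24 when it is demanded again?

n24 now evaluates to 6.

Initial pass — values computed on the first demand:
  n1 = reverse([-4, 8, -9, 9]) = [9, -9, 8, -4]
  n6 = concat([-4, 8, -9, 9], [-4, 8, -9, 9]) = [-4, 8, -9, 9, -4, 8, -9, 9]
  n11 = suml([-4, 8, -9, 9, -4, 8, -9, 9]) = 8
  n17 = headl([9, -9, 8, -4]) = 9
  n18 = if0(x2=0 -> then branch n11) = 8
  n19 = add(8, 9) = 17
  n22 = lenl([-4, 8, -9, 9, -4, 8, -9, 9]) = 8
  n23 = max2(17, 8) = 17
  n24 = if0(n11=8 -> else branch n23) = 17

Second demand — change propagation:
  n1: re-runs because x1 [-4, 8, -9, 9]->[0, 2]; new result [2, 0].
  n6: re-runs because x1 [-4, 8, -9, 9]->[0, 2]; x1 [-4, 8, -9, 9]->[0, 2]; new result [0, 2, 0, 2].
  n11: re-runs because n6 [-4, 8, -9, 9, -4, 8, -9, 9]->[0, 2, 0, 2]; new result 4.
  n17: re-runs because n1 [9, -9, 8, -4]->[2, 0]; new result 2.
  n18: re-runs because n11 8->4; new result 4.
  n19: re-runs because n18 8->4; n17 9->2; new result 6.
  n22: re-runs because n6 [-4, 8, -9, 9, -4, 8, -9, 9]->[0, 2, 0, 2]; new result 4.
  n23: re-runs because n19 17->6; n22 8->4; new result 6.
  n24: re-runs because n11 8->4; n23 17->6; new result 6.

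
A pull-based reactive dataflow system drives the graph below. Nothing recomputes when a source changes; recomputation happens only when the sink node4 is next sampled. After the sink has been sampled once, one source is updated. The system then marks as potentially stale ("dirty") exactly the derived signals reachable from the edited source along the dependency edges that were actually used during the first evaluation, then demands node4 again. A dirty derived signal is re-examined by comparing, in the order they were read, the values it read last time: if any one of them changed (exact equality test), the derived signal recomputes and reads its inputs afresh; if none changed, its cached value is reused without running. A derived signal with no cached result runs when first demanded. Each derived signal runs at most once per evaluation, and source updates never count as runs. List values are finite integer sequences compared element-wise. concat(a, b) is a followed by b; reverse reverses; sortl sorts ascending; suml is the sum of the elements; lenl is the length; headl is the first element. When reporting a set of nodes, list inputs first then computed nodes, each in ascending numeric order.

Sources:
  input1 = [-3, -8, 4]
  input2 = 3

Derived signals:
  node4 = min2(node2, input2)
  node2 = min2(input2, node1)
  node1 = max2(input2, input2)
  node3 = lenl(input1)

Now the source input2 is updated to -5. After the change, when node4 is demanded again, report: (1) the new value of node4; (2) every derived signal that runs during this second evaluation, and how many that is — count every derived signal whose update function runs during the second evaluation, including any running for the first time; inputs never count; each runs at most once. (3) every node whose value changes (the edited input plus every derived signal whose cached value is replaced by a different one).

First evaluation (everything demanded from the output):
  node1 = max2(3, 3) = 3
  node2 = min2(3, 3) = 3
  node4 = min2(3, 3) = 3

Propagation after the edit:
  node1: runs — input2 3->-5; input2 3->-5; result -5.
  node2: runs — input2 3->-5; node1 3->-5; result -5.
  node4: runs — node2 3->-5; input2 3->-5; result -5.

New value of node4: -5.
Derived signals that run: node1, node2, node4 — 3 in total.
Values that change: input2, node1, node2, node4.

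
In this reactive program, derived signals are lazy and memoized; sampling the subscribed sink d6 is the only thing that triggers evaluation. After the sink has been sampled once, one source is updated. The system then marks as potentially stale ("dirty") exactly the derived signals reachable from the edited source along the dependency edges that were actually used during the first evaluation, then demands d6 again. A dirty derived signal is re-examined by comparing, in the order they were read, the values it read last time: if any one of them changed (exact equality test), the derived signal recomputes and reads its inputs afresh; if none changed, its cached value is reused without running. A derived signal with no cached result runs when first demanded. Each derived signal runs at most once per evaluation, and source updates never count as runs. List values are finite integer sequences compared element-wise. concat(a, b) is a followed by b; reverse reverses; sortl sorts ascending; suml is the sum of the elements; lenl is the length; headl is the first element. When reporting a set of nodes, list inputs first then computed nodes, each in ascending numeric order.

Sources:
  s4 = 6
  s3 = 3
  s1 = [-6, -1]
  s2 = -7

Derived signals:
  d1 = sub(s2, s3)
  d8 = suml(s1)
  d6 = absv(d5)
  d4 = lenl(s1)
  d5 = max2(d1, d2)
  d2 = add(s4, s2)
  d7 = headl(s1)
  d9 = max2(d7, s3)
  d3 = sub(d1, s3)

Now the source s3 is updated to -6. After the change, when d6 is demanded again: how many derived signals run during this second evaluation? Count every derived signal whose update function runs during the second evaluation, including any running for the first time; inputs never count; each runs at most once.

2 derived signals run: d1, d5.
Note the absorption at d5: it re-runs yet its value is the same, leaving the output's value untouched.

First demand of the output computes:
  d1 = sub(-7, 3) = -10
  d2 = add(6, -7) = -1
  d5 = max2(-10, -1) = -1
  d6 = absv(-1) = 1

After the edit, cleaning proceeds:
  d1: a read changed (s3 3->-6) — executes, giving -1.
  d5: a read changed (d1 -10->-1) — executes, giving -1 — identical to its old value.
  d6: dirty, but its reads are unchanged (d5 unchanged); cached 1 stands.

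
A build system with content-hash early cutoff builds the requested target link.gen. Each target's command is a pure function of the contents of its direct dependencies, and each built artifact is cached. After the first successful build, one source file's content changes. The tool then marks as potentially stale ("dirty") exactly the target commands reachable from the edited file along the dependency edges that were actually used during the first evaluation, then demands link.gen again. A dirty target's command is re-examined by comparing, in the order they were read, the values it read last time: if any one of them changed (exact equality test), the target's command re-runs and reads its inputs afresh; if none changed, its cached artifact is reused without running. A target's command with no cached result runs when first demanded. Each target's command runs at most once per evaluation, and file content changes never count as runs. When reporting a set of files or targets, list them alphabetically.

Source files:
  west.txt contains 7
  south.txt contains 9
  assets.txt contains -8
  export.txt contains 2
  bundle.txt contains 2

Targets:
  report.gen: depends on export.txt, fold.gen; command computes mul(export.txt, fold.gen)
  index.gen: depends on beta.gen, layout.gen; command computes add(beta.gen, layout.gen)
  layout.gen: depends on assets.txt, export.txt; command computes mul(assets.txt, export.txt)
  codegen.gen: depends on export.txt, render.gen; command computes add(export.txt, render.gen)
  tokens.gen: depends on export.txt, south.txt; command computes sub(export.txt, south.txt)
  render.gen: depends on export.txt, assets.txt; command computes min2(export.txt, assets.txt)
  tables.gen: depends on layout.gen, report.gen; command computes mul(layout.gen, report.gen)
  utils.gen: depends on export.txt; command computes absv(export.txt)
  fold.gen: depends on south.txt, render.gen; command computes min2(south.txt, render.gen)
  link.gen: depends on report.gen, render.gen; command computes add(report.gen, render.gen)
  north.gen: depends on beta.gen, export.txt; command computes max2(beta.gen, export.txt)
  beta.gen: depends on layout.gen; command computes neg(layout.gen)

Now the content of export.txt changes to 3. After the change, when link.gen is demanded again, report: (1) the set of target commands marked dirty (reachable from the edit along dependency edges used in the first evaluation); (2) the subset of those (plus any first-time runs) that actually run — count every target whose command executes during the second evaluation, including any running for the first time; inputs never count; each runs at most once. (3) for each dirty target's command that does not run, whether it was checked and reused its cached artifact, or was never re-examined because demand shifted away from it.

First evaluation (everything demanded from the output):
  render.gen = min2(2, -8) = -8
  fold.gen = min2(9, -8) = -8
  report.gen = mul(2, -8) = -16
  link.gen = add(-16, -8) = -24

Propagation after the edit:
  render.gen: runs — export.txt 2->3; result -8 (same value as before).
  fold.gen: checked — values it read are unchanged (south.txt unchanged, render.gen unchanged); reused cached -8 without running.
  report.gen: runs — export.txt 2->3; result -24.
  link.gen: runs — report.gen -16->-24; result -32.

Key observation: the cutoff stops propagation at fold.gen — its inputs' values are unchanged, so it reuses its cache.

Marked dirty: fold.gen, link.gen, render.gen, report.gen.
Target commands that run: link.gen, render.gen, report.gen — 3 in total.
Checked but reused from cache: fold.gen.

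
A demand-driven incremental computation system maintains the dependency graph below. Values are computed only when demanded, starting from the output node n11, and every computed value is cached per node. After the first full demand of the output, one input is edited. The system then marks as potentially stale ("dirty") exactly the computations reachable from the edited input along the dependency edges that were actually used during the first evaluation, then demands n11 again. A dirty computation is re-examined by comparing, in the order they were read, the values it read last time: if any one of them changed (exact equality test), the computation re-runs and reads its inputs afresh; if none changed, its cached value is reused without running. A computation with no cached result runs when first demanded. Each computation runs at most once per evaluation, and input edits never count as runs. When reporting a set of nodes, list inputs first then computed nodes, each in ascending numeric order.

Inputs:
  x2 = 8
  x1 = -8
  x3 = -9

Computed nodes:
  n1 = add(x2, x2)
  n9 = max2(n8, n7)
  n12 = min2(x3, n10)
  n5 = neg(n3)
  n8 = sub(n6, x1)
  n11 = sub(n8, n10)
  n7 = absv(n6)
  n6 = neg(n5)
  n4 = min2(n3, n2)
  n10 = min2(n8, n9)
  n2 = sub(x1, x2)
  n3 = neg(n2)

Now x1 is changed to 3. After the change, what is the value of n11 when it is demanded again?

New value of n11: 0.

First evaluation (everything demanded from the output):
  n2 = sub(-8, 8) = -16
  n3 = neg(-16) = 16
  n5 = neg(16) = -16
  n6 = neg(-16) = 16
  n7 = absv(16) = 16
  n8 = sub(16, -8) = 24
  n9 = max2(24, 16) = 24
  n10 = min2(24, 24) = 24
  n11 = sub(24, 24) = 0

Propagation after the edit:
  n2: runs — x1 -8->3; result -5.
  n3: runs — n2 -16->-5; result 5.
  n5: runs — n3 16->5; result -5.
  n6: runs — n5 -16->-5; result 5.
  n7: runs — n6 16->5; result 5.
  n8: runs — n6 16->5; x1 -8->3; result 2.
  n9: runs — n8 24->2; n7 16->5; result 5.
  n10: runs — n8 24->2; n9 24->5; result 2.
  n11: runs — n8 24->2; n10 24->2; result 0 (same value as before).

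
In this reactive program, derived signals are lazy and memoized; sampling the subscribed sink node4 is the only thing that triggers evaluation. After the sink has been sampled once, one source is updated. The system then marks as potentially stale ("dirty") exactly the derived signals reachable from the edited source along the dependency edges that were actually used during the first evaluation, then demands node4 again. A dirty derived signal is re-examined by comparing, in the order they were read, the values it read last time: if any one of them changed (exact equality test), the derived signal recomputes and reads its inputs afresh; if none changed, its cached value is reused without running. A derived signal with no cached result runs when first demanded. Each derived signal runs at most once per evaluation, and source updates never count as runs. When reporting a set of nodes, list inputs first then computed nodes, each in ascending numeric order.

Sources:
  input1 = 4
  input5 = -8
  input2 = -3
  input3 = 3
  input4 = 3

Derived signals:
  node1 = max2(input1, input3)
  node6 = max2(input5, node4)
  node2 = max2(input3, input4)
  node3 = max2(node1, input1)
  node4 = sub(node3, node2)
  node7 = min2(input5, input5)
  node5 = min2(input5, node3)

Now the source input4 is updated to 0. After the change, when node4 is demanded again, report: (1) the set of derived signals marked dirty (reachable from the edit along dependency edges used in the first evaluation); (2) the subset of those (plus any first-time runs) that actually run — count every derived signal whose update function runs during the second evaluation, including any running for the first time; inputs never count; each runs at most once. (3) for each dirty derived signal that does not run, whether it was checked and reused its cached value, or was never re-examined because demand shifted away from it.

The edit dirties: node2, node4.
1 derived signals run: node2.
Cache hits after checking: node4.
Note the absorption at node2: it re-runs yet its value is the same, leaving the output's value untouched.

First demand of the output computes:
  node1 = max2(4, 3) = 4
  node2 = max2(3, 3) = 3
  node3 = max2(4, 4) = 4
  node4 = sub(4, 3) = 1

After the edit, cleaning proceeds:
  node2: a read changed (input4 3->0) — executes, giving 3 — identical to its old value.
  node4: dirty, but its reads are unchanged (node3 unchanged, node2 unchanged); cached 1 stands.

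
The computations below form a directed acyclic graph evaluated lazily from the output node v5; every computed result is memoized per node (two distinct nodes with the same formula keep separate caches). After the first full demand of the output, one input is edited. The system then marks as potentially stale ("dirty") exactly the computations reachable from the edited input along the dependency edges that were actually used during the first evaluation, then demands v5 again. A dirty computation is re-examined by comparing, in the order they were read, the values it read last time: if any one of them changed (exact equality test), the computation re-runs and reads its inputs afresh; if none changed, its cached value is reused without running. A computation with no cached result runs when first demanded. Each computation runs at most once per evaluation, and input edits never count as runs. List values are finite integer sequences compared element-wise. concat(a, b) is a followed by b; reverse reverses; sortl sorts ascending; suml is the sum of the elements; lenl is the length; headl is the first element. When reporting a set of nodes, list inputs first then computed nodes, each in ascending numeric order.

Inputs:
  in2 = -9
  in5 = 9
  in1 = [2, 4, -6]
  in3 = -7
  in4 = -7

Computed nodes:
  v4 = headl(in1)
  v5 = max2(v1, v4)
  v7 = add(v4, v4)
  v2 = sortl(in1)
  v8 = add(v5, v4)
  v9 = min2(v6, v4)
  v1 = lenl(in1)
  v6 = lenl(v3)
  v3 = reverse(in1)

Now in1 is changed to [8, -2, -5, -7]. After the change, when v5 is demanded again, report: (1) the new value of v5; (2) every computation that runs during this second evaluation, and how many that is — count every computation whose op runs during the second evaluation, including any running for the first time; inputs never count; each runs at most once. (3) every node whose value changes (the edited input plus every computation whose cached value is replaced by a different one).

Demanding v5 again yields 8.
3 computations run: v1, v4, v5.
The nodes whose values change: in1, v1, v4, v5.

First demand of the output computes:
  v1 = lenl([2, 4, -6]) = 3
  v4 = headl([2, 4, -6]) = 2
  v5 = max2(3, 2) = 3

After the edit, cleaning proceeds:
  v1: a read changed (in1 [2, 4, -6]->[8, -2, -5, -7]) — executes, giving 4.
  v4: a read changed (in1 [2, 4, -6]->[8, -2, -5, -7]) — executes, giving 8.
  v5: a read changed (v1 3->4; v4 2->8) — executes, giving 8.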